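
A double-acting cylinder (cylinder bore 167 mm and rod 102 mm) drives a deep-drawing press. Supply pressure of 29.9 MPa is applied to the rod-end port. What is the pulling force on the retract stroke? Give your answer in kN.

Rod-side annular area A_ann = π/4 × (167² − 102²) = 13730 mm^2
On retraction the pressure acts on the annular area (bore minus rod).
F = P × A_ann

F ≈ 411 kN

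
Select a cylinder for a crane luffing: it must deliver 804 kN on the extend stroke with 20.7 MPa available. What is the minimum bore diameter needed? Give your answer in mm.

D ≈ 222 mm

Extension force acts on the full piston face: F = P × (π/4)D².
D = √(4F / (πP)) = √(4 × 804 kN / (π × 20.7 MPa))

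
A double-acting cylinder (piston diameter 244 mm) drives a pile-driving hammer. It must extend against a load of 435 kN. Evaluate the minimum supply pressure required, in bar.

P ≈ 93.0 bar

Cap-side area A_cap = π/4 × (244 mm)² = 46760 mm^2
P = F / A = 435 kN / A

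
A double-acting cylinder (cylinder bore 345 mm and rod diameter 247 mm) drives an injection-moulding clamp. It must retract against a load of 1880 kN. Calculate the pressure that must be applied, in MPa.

P ≈ 41.3 MPa

Rod-side annular area A_ann = π/4 × (345² − 247²) = 45570 mm^2
Retraction: pressure acts on the annular area.
P = F / A = 1880 kN / A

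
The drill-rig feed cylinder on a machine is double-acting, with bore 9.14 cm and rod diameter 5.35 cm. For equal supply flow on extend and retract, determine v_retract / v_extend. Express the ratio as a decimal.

Cap-side area A_cap = π/4 × (9.14 cm)² = 65.61 cm^2
Rod-side annular area A_ann = π/4 × (9.14² − 5.35²) = 43.13 cm^2
For equal Q, v ∝ 1/A, so v_ret/v_ext = A_cap/A_ann.

v_ret/v_ext ≈ 1.52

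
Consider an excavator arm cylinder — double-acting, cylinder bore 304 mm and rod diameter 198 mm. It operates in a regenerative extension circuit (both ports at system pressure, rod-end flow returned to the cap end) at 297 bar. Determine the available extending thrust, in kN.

With equal pressure on both faces, forces on the annular region cancel; the net push is pressure × rod cross-section.
Rod cross-section A_rod = π/4 × (198 mm)² = 30790 mm^2
F = P × A_rod

F ≈ 914 kN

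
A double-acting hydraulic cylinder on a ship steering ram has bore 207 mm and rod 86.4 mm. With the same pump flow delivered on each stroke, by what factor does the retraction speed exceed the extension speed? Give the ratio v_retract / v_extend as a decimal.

Cap-side area A_cap = π/4 × (207 mm)² = 33650 mm^2
Rod-side annular area A_ann = π/4 × (207² − 86.4²) = 27790 mm^2
For equal Q, v ∝ 1/A, so v_ret/v_ext = A_cap/A_ann.

v_ret/v_ext ≈ 1.21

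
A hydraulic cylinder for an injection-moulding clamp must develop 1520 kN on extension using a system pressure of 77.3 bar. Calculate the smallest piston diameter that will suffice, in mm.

Extension force acts on the full piston face: F = P × (π/4)D².
D = √(4F / (πP)) = √(4 × 1520 kN / (π × 77.3 bar))

D ≈ 500 mm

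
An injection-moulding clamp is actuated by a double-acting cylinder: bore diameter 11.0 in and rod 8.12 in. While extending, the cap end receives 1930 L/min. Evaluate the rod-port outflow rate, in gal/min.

Cap-side area A_cap = π/4 × (11.0 in)² = 95.03 in^2
Rod-side annular area A_ann = π/4 × (11.0² − 8.12²) = 43.25 in^2
Piston speed v = Q_in/A_cap; rod-end outflow Q_out = v × A_ann = Q_in × A_ann/A_cap.

Q_out ≈ 232 gal/min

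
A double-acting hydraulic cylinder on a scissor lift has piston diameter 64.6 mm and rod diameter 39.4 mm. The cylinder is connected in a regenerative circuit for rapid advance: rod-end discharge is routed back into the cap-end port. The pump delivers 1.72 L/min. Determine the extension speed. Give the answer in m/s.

v ≈ 0.0235 m/s

In regeneration the rod-end outflow joins the pump flow into the cap end, so the net volume the pump must supply per unit advance equals the rod cross-section area.
Rod cross-section A_rod = π/4 × (39.4 mm)² = 1219 mm^2
v = Q_pump / A_rod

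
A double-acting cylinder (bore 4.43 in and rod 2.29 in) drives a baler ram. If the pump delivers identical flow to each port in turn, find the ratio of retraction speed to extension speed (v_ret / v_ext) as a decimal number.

v_ret/v_ext ≈ 1.36

Cap-side area A_cap = π/4 × (4.43 in)² = 15.41 in^2
Rod-side annular area A_ann = π/4 × (4.43² − 2.29²) = 11.29 in^2
For equal Q, v ∝ 1/A, so v_ret/v_ext = A_cap/A_ann.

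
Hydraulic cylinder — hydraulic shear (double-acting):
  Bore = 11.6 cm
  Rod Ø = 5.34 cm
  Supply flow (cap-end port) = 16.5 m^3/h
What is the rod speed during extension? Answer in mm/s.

v ≈ 434 mm/s

Cap-side area A_cap = π/4 × (11.6 cm)² = 105.7 cm^2
v = Q / A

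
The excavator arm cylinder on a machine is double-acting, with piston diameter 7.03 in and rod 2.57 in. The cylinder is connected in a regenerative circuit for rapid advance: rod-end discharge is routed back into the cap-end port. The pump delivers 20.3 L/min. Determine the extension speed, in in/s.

In regeneration the rod-end outflow joins the pump flow into the cap end, so the net volume the pump must supply per unit advance equals the rod cross-section area.
Rod cross-section A_rod = π/4 × (2.57 in)² = 5.187 in^2
v = Q_pump / A_rod

v ≈ 3.98 in/s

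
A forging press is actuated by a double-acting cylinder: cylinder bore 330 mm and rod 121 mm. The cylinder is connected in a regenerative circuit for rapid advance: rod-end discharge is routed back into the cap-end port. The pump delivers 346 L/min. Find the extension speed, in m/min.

v ≈ 30.1 m/min

In regeneration the rod-end outflow joins the pump flow into the cap end, so the net volume the pump must supply per unit advance equals the rod cross-section area.
Rod cross-section A_rod = π/4 × (121 mm)² = 11500 mm^2
v = Q_pump / A_rod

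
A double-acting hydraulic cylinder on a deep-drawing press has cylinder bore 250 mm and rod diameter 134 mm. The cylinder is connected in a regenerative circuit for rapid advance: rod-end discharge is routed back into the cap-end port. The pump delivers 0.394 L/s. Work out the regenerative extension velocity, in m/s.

In regeneration the rod-end outflow joins the pump flow into the cap end, so the net volume the pump must supply per unit advance equals the rod cross-section area.
Rod cross-section A_rod = π/4 × (134 mm)² = 14100 mm^2
v = Q_pump / A_rod

v ≈ 0.0279 m/s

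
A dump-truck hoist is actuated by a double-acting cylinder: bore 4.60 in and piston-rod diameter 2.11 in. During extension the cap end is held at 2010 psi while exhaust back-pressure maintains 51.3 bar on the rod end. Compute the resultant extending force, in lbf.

Cap-side area A_cap = π/4 × (4.60 in)² = 16.62 in^2
Rod-side annular area A_ann = π/4 × (4.60² − 2.11²) = 13.12 in^2
Net thrust = P_cap·A_cap − P_rod·A_ann = 33400 lbf − 9764 lbf

F ≈ 23600 lbf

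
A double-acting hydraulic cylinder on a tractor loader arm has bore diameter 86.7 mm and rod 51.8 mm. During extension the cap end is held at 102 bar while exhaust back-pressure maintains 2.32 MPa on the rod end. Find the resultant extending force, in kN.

F ≈ 51.4 kN

Cap-side area A_cap = π/4 × (86.7 mm)² = 5904 mm^2
Rod-side annular area A_ann = π/4 × (86.7² − 51.8²) = 3796 mm^2
Net thrust = P_cap·A_cap − P_rod·A_ann = 60.22 kN − 8.808 kN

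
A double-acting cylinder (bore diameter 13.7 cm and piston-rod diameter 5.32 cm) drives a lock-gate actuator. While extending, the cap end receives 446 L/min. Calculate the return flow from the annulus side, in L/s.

Cap-side area A_cap = π/4 × (13.7 cm)² = 147.4 cm^2
Rod-side annular area A_ann = π/4 × (13.7² − 5.32²) = 125.2 cm^2
Piston speed v = Q_in/A_cap; rod-end outflow Q_out = v × A_ann = Q_in × A_ann/A_cap.

Q_out ≈ 6.31 L/s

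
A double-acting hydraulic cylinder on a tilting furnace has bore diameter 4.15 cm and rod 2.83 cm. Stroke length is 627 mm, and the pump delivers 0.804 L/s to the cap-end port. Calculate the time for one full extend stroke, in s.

Cap-side area A_cap = π/4 × (4.15 cm)² = 13.53 cm^2
Swept volume V = A × L; t = V / Q = A·L / Q

t ≈ 1.05 s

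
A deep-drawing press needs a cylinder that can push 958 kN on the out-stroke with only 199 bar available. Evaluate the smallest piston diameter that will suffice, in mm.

D ≈ 248 mm

Extension force acts on the full piston face: F = P × (π/4)D².
D = √(4F / (πP)) = √(4 × 958 kN / (π × 199 bar))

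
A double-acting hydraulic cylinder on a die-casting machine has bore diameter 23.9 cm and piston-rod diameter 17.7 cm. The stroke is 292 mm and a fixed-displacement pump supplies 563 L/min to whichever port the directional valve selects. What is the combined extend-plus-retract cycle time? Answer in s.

t ≈ 2.03 s

Cap-side area A_cap = π/4 × (23.9 cm)² = 448.6 cm^2
Rod-side annular area A_ann = π/4 × (23.9² − 17.7²) = 202.6 cm^2
t_ext = A_cap·L/Q = 1.396 s
t_ret = A_ann·L/Q = 0.6304 s
t_cycle = t_ext + t_ret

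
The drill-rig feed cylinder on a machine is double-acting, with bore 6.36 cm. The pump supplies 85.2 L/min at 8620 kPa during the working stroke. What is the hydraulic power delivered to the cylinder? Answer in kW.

W ≈ 12.2 kW

Hydraulic power = P × Q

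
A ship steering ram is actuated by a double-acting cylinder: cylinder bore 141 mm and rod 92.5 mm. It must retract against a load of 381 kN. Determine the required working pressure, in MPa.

P ≈ 42.8 MPa

Rod-side annular area A_ann = π/4 × (141² − 92.5²) = 8894 mm^2
Retraction: pressure acts on the annular area.
P = F / A = 381 kN / A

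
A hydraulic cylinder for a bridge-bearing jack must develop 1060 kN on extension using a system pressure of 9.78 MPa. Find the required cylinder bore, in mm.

Extension force acts on the full piston face: F = P × (π/4)D².
D = √(4F / (πP)) = √(4 × 1060 kN / (π × 9.78 MPa))

D ≈ 371 mm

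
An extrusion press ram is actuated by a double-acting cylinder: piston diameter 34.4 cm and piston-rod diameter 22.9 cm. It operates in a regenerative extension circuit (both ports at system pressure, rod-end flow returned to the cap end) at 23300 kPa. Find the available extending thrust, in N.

With equal pressure on both faces, forces on the annular region cancel; the net push is pressure × rod cross-section.
Rod cross-section A_rod = π/4 × (22.9 cm)² = 411.9 cm^2
F = P × A_rod

F ≈ 9.60e5 N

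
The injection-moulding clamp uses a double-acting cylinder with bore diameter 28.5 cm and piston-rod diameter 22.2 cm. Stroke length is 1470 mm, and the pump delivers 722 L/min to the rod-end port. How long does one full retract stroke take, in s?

t ≈ 3.06 s

Rod-side annular area A_ann = π/4 × (28.5² − 22.2²) = 250.9 cm^2
Swept volume V = A × L; t = V / Q = A·L / Q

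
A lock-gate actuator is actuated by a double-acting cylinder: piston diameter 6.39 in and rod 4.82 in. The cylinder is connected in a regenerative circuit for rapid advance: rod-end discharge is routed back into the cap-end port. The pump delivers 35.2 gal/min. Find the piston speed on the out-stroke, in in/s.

v ≈ 7.43 in/s

In regeneration the rod-end outflow joins the pump flow into the cap end, so the net volume the pump must supply per unit advance equals the rod cross-section area.
Rod cross-section A_rod = π/4 × (4.82 in)² = 18.25 in^2
v = Q_pump / A_rod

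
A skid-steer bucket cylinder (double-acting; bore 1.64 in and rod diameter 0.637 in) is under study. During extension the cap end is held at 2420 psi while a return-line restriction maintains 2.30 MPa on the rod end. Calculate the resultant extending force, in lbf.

Cap-side area A_cap = π/4 × (1.64 in)² = 2.112 in^2
Rod-side annular area A_ann = π/4 × (1.64² − 0.637²) = 1.794 in^2
Net thrust = P_cap·A_cap − P_rod·A_ann = 5112 lbf − 598.4 lbf

F ≈ 4510 lbf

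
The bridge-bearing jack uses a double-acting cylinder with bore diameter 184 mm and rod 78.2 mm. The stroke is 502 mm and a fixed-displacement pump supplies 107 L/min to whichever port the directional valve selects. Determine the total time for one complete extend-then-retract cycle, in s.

Cap-side area A_cap = π/4 × (184 mm)² = 26590 mm^2
Rod-side annular area A_ann = π/4 × (184² − 78.2²) = 21790 mm^2
t_ext = A_cap·L/Q = 7.485 s
t_ret = A_ann·L/Q = 6.133 s
t_cycle = t_ext + t_ret

t ≈ 13.6 s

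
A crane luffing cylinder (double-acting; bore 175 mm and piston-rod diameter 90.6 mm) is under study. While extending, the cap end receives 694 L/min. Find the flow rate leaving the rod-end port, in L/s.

Q_out ≈ 8.47 L/s

Cap-side area A_cap = π/4 × (175 mm)² = 24050 mm^2
Rod-side annular area A_ann = π/4 × (175² − 90.6²) = 17610 mm^2
Piston speed v = Q_in/A_cap; rod-end outflow Q_out = v × A_ann = Q_in × A_ann/A_cap.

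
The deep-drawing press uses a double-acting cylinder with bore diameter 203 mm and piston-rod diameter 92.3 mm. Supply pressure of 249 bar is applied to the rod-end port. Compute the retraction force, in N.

F ≈ 6.39e5 N

Rod-side annular area A_ann = π/4 × (203² − 92.3²) = 25670 mm^2
On retraction the pressure acts on the annular area (bore minus rod).
F = P × A_ann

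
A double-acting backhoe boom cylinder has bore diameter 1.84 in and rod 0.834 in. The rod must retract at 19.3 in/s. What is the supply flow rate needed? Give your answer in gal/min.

Q ≈ 10.6 gal/min

Rod-side annular area A_ann = π/4 × (1.84² − 0.834²) = 2.113 in^2
Q = A × v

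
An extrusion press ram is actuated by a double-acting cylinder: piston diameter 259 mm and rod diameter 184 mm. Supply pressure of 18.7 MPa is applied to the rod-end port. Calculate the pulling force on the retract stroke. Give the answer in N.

F ≈ 4.88e5 N

Rod-side annular area A_ann = π/4 × (259² − 184²) = 26090 mm^2
On retraction the pressure acts on the annular area (bore minus rod).
F = P × A_ann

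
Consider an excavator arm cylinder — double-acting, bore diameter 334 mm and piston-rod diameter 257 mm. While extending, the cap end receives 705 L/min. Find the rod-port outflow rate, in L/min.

Cap-side area A_cap = π/4 × (334 mm)² = 87620 mm^2
Rod-side annular area A_ann = π/4 × (334² − 257²) = 35740 mm^2
Piston speed v = Q_in/A_cap; rod-end outflow Q_out = v × A_ann = Q_in × A_ann/A_cap.

Q_out ≈ 288 L/min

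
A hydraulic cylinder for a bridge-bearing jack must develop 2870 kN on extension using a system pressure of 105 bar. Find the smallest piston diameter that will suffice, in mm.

Extension force acts on the full piston face: F = P × (π/4)D².
D = √(4F / (πP)) = √(4 × 2870 kN / (π × 105 bar))

D ≈ 590 mm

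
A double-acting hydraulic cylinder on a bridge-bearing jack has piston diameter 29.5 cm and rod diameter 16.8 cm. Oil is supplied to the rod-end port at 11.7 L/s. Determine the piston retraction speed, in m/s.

v ≈ 0.253 m/s

Rod-side annular area A_ann = π/4 × (29.5² − 16.8²) = 461.8 cm^2
Flow into the rod-end port fills the annular volume.
v = Q / A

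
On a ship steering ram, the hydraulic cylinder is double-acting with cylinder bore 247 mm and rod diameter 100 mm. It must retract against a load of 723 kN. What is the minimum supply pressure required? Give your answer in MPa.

P ≈ 18.0 MPa

Rod-side annular area A_ann = π/4 × (247² − 100²) = 40060 mm^2
Retraction: pressure acts on the annular area.
P = F / A = 723 kN / A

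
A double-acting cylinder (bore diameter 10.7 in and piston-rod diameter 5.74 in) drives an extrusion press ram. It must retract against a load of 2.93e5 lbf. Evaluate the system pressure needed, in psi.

P ≈ 4580 psi

Rod-side annular area A_ann = π/4 × (10.7² − 5.74²) = 64.04 in^2
Retraction: pressure acts on the annular area.
P = F / A = 2.93e5 lbf / A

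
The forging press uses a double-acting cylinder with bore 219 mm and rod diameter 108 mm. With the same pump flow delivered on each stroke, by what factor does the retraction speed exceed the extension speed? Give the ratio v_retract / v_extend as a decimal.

Cap-side area A_cap = π/4 × (219 mm)² = 37670 mm^2
Rod-side annular area A_ann = π/4 × (219² − 108²) = 28510 mm^2
For equal Q, v ∝ 1/A, so v_ret/v_ext = A_cap/A_ann.

v_ret/v_ext ≈ 1.32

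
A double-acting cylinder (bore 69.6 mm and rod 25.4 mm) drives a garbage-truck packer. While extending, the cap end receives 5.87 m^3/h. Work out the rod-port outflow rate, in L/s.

Cap-side area A_cap = π/4 × (69.6 mm)² = 3805 mm^2
Rod-side annular area A_ann = π/4 × (69.6² − 25.4²) = 3298 mm^2
Piston speed v = Q_in/A_cap; rod-end outflow Q_out = v × A_ann = Q_in × A_ann/A_cap.

Q_out ≈ 1.41 L/s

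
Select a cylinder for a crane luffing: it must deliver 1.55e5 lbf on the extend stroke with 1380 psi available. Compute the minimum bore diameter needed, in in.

D ≈ 12.0 in

Extension force acts on the full piston face: F = P × (π/4)D².
D = √(4F / (πP)) = √(4 × 1.55e5 lbf / (π × 1380 psi))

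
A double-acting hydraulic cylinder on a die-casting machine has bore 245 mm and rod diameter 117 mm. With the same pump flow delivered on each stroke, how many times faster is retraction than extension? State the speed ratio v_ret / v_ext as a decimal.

v_ret/v_ext ≈ 1.30

Cap-side area A_cap = π/4 × (245 mm)² = 47140 mm^2
Rod-side annular area A_ann = π/4 × (245² − 117²) = 36390 mm^2
For equal Q, v ∝ 1/A, so v_ret/v_ext = A_cap/A_ann.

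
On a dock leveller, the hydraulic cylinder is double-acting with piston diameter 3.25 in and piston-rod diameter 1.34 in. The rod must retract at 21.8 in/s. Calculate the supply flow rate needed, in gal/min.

Q ≈ 39.0 gal/min

Rod-side annular area A_ann = π/4 × (3.25² − 1.34²) = 6.886 in^2
Q = A × v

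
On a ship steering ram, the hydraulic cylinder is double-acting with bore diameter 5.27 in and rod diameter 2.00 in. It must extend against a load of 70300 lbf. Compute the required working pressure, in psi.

Cap-side area A_cap = π/4 × (5.27 in)² = 21.81 in^2
P = F / A = 70300 lbf / A

P ≈ 3220 psi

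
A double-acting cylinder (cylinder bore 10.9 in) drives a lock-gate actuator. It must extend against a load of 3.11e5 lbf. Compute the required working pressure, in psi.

Cap-side area A_cap = π/4 × (10.9 in)² = 93.31 in^2
P = F / A = 3.11e5 lbf / A

P ≈ 3330 psi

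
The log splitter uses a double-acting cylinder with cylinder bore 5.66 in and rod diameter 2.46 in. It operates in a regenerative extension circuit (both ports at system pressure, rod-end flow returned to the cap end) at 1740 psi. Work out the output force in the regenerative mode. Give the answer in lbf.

F ≈ 8270 lbf

With equal pressure on both faces, forces on the annular region cancel; the net push is pressure × rod cross-section.
Rod cross-section A_rod = π/4 × (2.46 in)² = 4.753 in^2
F = P × A_rod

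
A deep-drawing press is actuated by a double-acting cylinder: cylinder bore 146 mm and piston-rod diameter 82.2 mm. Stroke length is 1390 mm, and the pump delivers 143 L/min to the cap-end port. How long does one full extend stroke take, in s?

Cap-side area A_cap = π/4 × (146 mm)² = 16740 mm^2
Swept volume V = A × L; t = V / Q = A·L / Q

t ≈ 9.76 s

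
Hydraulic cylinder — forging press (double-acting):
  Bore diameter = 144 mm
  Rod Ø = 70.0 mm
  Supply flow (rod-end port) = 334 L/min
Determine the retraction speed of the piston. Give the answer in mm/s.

v ≈ 448 mm/s

Rod-side annular area A_ann = π/4 × (144² − 70.0²) = 12440 mm^2
Flow into the rod-end port fills the annular volume.
v = Q / A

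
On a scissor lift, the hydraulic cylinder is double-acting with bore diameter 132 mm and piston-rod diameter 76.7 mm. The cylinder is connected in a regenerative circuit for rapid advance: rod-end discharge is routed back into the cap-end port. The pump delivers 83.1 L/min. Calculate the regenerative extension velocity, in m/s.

v ≈ 0.300 m/s

In regeneration the rod-end outflow joins the pump flow into the cap end, so the net volume the pump must supply per unit advance equals the rod cross-section area.
Rod cross-section A_rod = π/4 × (76.7 mm)² = 4620 mm^2
v = Q_pump / A_rod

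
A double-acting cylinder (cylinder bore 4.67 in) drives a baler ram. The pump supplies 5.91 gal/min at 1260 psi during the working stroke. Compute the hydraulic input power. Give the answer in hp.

Hydraulic power = P × Q

W ≈ 4.34 hp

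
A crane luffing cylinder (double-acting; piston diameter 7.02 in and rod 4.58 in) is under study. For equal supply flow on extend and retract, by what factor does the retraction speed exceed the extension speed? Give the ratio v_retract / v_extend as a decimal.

Cap-side area A_cap = π/4 × (7.02 in)² = 38.70 in^2
Rod-side annular area A_ann = π/4 × (7.02² − 4.58²) = 22.23 in^2
For equal Q, v ∝ 1/A, so v_ret/v_ext = A_cap/A_ann.

v_ret/v_ext ≈ 1.74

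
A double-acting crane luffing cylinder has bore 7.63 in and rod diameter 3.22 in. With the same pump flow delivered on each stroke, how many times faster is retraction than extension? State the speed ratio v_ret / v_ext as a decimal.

v_ret/v_ext ≈ 1.22

Cap-side area A_cap = π/4 × (7.63 in)² = 45.72 in^2
Rod-side annular area A_ann = π/4 × (7.63² − 3.22²) = 37.58 in^2
For equal Q, v ∝ 1/A, so v_ret/v_ext = A_cap/A_ann.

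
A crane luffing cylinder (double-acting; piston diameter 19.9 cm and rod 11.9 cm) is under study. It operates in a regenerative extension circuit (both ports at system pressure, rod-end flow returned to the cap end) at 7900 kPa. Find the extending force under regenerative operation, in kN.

With equal pressure on both faces, forces on the annular region cancel; the net push is pressure × rod cross-section.
Rod cross-section A_rod = π/4 × (11.9 cm)² = 111.2 cm^2
F = P × A_rod

F ≈ 87.9 kN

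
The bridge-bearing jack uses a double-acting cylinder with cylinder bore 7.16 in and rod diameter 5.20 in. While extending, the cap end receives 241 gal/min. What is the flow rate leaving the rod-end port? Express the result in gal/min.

Q_out ≈ 114 gal/min

Cap-side area A_cap = π/4 × (7.16 in)² = 40.26 in^2
Rod-side annular area A_ann = π/4 × (7.16² − 5.20²) = 19.03 in^2
Piston speed v = Q_in/A_cap; rod-end outflow Q_out = v × A_ann = Q_in × A_ann/A_cap.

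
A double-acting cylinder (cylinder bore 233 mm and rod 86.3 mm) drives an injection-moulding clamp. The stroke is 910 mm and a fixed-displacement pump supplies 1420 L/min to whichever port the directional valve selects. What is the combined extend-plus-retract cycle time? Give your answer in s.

t ≈ 3.05 s

Cap-side area A_cap = π/4 × (233 mm)² = 42640 mm^2
Rod-side annular area A_ann = π/4 × (233² − 86.3²) = 36790 mm^2
t_ext = A_cap·L/Q = 1.639 s
t_ret = A_ann·L/Q = 1.415 s
t_cycle = t_ext + t_ret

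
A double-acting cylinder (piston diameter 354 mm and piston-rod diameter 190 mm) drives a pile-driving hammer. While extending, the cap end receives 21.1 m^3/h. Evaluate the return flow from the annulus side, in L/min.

Q_out ≈ 250 L/min

Cap-side area A_cap = π/4 × (354 mm)² = 98420 mm^2
Rod-side annular area A_ann = π/4 × (354² − 190²) = 70070 mm^2
Piston speed v = Q_in/A_cap; rod-end outflow Q_out = v × A_ann = Q_in × A_ann/A_cap.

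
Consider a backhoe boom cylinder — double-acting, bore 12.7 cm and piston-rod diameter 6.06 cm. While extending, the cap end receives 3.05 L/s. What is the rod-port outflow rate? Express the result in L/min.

Cap-side area A_cap = π/4 × (12.7 cm)² = 126.7 cm^2
Rod-side annular area A_ann = π/4 × (12.7² − 6.06²) = 97.83 cm^2
Piston speed v = Q_in/A_cap; rod-end outflow Q_out = v × A_ann = Q_in × A_ann/A_cap.

Q_out ≈ 141 L/min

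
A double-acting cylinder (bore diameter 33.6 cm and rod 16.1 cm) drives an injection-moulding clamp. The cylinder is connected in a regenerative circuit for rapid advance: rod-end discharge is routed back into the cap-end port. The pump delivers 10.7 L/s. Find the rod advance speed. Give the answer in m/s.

v ≈ 0.526 m/s

In regeneration the rod-end outflow joins the pump flow into the cap end, so the net volume the pump must supply per unit advance equals the rod cross-section area.
Rod cross-section A_rod = π/4 × (16.1 cm)² = 203.6 cm^2
v = Q_pump / A_rod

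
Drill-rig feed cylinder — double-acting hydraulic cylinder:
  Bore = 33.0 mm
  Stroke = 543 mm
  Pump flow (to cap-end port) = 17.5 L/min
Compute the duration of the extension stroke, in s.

t ≈ 1.59 s

Cap-side area A_cap = π/4 × (33.0 mm)² = 855.3 mm^2
Swept volume V = A × L; t = V / Q = A·L / Q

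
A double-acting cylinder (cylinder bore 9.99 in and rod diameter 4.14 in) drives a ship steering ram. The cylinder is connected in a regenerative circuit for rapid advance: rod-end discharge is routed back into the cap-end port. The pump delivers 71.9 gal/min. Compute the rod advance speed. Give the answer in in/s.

In regeneration the rod-end outflow joins the pump flow into the cap end, so the net volume the pump must supply per unit advance equals the rod cross-section area.
Rod cross-section A_rod = π/4 × (4.14 in)² = 13.46 in^2
v = Q_pump / A_rod

v ≈ 20.6 in/s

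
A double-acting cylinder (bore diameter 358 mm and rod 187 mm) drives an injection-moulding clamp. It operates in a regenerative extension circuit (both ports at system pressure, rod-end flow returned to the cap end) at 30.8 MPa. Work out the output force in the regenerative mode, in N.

F ≈ 8.46e5 N

With equal pressure on both faces, forces on the annular region cancel; the net push is pressure × rod cross-section.
Rod cross-section A_rod = π/4 × (187 mm)² = 27460 mm^2
F = P × A_rod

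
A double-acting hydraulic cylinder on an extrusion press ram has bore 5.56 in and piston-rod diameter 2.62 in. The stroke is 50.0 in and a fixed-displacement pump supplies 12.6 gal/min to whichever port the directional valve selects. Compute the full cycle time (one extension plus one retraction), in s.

Cap-side area A_cap = π/4 × (5.56 in)² = 24.28 in^2
Rod-side annular area A_ann = π/4 × (5.56² − 2.62²) = 18.89 in^2
t_ext = A_cap·L/Q = 25.03 s
t_ret = A_ann·L/Q = 19.47 s
t_cycle = t_ext + t_ret

t ≈ 44.5 s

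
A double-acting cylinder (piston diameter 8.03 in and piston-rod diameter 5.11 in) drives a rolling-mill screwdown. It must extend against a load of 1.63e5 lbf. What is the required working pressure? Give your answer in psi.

Cap-side area A_cap = π/4 × (8.03 in)² = 50.64 in^2
P = F / A = 1.63e5 lbf / A

P ≈ 3220 psi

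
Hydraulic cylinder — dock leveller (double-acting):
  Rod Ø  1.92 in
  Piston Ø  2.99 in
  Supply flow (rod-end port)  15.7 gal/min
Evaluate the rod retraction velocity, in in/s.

v ≈ 14.6 in/s

Rod-side annular area A_ann = π/4 × (2.99² − 1.92²) = 4.126 in^2
Flow into the rod-end port fills the annular volume.
v = Q / A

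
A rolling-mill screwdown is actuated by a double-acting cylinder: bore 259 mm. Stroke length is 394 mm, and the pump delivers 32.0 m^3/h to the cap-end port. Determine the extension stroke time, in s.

Cap-side area A_cap = π/4 × (259 mm)² = 52690 mm^2
Swept volume V = A × L; t = V / Q = A·L / Q

t ≈ 2.34 s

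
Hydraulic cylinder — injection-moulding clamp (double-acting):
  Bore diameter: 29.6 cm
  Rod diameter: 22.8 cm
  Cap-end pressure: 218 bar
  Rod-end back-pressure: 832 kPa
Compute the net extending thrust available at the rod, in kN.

Cap-side area A_cap = π/4 × (29.6 cm)² = 688.1 cm^2
Rod-side annular area A_ann = π/4 × (29.6² − 22.8²) = 279.9 cm^2
Net thrust = P_cap·A_cap − P_rod·A_ann = 1500 kN − 23.28 kN

F ≈ 1480 kN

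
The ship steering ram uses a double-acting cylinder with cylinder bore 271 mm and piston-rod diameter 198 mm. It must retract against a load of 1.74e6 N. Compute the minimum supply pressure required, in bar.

P ≈ 647 bar

Rod-side annular area A_ann = π/4 × (271² − 198²) = 26890 mm^2
Retraction: pressure acts on the annular area.
P = F / A = 1.74e6 N / A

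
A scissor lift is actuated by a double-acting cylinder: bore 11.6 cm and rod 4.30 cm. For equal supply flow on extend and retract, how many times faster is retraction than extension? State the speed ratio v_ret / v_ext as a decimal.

v_ret/v_ext ≈ 1.16

Cap-side area A_cap = π/4 × (11.6 cm)² = 105.7 cm^2
Rod-side annular area A_ann = π/4 × (11.6² − 4.30²) = 91.16 cm^2
For equal Q, v ∝ 1/A, so v_ret/v_ext = A_cap/A_ann.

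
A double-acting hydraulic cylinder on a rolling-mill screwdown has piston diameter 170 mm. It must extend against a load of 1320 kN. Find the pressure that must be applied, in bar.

Cap-side area A_cap = π/4 × (170 mm)² = 22700 mm^2
P = F / A = 1320 kN / A

P ≈ 582 bar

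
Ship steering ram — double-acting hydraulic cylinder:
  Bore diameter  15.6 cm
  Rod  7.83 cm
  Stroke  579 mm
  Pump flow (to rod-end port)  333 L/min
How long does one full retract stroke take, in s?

t ≈ 1.49 s

Rod-side annular area A_ann = π/4 × (15.6² − 7.83²) = 143.0 cm^2
Swept volume V = A × L; t = V / Q = A·L / Q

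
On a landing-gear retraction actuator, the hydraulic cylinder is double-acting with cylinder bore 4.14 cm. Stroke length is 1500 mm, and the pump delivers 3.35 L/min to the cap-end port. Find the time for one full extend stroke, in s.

Cap-side area A_cap = π/4 × (4.14 cm)² = 13.46 cm^2
Swept volume V = A × L; t = V / Q = A·L / Q

t ≈ 36.2 s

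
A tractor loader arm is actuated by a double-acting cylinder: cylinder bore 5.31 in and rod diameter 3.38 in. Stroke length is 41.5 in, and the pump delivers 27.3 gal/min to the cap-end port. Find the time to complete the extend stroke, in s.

Cap-side area A_cap = π/4 × (5.31 in)² = 22.15 in^2
Swept volume V = A × L; t = V / Q = A·L / Q

t ≈ 8.74 s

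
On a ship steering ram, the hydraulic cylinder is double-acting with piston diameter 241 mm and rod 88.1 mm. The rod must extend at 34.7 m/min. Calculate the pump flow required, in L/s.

Cap-side area A_cap = π/4 × (241 mm)² = 45620 mm^2
Q = A × v

Q ≈ 26.4 L/s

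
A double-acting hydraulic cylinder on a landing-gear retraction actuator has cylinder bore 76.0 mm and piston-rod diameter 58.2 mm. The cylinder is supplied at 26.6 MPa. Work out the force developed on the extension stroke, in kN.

F ≈ 121 kN

Cap-side area A_cap = π/4 × (76.0 mm)² = 4536 mm^2
F = P × A_cap = 26.6 MPa × A_cap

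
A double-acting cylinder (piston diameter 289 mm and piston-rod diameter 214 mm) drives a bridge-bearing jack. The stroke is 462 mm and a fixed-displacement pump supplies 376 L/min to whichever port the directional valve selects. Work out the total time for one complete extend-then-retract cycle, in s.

Cap-side area A_cap = π/4 × (289 mm)² = 65600 mm^2
Rod-side annular area A_ann = π/4 × (289² − 214²) = 29630 mm^2
t_ext = A_cap·L/Q = 4.836 s
t_ret = A_ann·L/Q = 2.184 s
t_cycle = t_ext + t_ret

t ≈ 7.02 s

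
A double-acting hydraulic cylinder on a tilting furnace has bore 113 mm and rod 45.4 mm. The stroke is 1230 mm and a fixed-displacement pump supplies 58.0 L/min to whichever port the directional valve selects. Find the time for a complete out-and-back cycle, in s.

t ≈ 23.5 s

Cap-side area A_cap = π/4 × (113 mm)² = 10030 mm^2
Rod-side annular area A_ann = π/4 × (113² − 45.4²) = 8410 mm^2
t_ext = A_cap·L/Q = 12.76 s
t_ret = A_ann·L/Q = 10.70 s
t_cycle = t_ext + t_ret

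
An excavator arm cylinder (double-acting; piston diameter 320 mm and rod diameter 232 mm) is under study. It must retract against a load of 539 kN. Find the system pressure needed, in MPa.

Rod-side annular area A_ann = π/4 × (320² − 232²) = 38150 mm^2
Retraction: pressure acts on the annular area.
P = F / A = 539 kN / A

P ≈ 14.1 MPa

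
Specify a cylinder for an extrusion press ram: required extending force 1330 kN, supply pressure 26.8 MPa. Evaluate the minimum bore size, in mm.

Extension force acts on the full piston face: F = P × (π/4)D².
D = √(4F / (πP)) = √(4 × 1330 kN / (π × 26.8 MPa))

D ≈ 251 mm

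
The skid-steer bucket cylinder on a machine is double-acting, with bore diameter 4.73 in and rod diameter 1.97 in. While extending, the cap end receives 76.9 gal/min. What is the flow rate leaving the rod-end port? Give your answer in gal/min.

Cap-side area A_cap = π/4 × (4.73 in)² = 17.57 in^2
Rod-side annular area A_ann = π/4 × (4.73² − 1.97²) = 14.52 in^2
Piston speed v = Q_in/A_cap; rod-end outflow Q_out = v × A_ann = Q_in × A_ann/A_cap.

Q_out ≈ 63.6 gal/min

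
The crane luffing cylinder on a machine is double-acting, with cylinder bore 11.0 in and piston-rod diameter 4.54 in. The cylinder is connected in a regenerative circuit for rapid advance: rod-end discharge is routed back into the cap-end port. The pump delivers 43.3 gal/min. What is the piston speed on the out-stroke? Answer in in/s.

In regeneration the rod-end outflow joins the pump flow into the cap end, so the net volume the pump must supply per unit advance equals the rod cross-section area.
Rod cross-section A_rod = π/4 × (4.54 in)² = 16.19 in^2
v = Q_pump / A_rod

v ≈ 10.3 in/s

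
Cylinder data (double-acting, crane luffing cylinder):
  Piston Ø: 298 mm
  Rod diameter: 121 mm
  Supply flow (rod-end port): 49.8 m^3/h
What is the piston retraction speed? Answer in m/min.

v ≈ 14.2 m/min

Rod-side annular area A_ann = π/4 × (298² − 121²) = 58250 mm^2
Flow into the rod-end port fills the annular volume.
v = Q / A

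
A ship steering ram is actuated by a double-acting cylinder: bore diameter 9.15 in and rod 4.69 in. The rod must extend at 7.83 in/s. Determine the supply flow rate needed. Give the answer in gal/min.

Cap-side area A_cap = π/4 × (9.15 in)² = 65.76 in^2
Q = A × v

Q ≈ 134 gal/min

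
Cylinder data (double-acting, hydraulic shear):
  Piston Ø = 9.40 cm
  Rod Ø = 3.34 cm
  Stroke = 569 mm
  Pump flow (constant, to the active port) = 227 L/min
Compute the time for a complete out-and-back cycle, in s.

t ≈ 1.96 s

Cap-side area A_cap = π/4 × (9.40 cm)² = 69.40 cm^2
Rod-side annular area A_ann = π/4 × (9.40² − 3.34²) = 60.64 cm^2
t_ext = A_cap·L/Q = 1.044 s
t_ret = A_ann·L/Q = 0.9119 s
t_cycle = t_ext + t_ret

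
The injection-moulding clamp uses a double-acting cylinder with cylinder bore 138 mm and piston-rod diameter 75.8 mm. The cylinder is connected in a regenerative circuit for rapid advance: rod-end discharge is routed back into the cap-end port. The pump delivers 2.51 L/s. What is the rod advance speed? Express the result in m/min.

v ≈ 33.4 m/min

In regeneration the rod-end outflow joins the pump flow into the cap end, so the net volume the pump must supply per unit advance equals the rod cross-section area.
Rod cross-section A_rod = π/4 × (75.8 mm)² = 4513 mm^2
v = Q_pump / A_rod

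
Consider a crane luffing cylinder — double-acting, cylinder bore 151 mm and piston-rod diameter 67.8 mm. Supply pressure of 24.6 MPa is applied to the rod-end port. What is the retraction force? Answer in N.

Rod-side annular area A_ann = π/4 × (151² − 67.8²) = 14300 mm^2
On retraction the pressure acts on the annular area (bore minus rod).
F = P × A_ann

F ≈ 3.52e5 N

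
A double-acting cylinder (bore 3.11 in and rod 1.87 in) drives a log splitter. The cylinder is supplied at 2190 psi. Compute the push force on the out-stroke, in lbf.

F ≈ 16600 lbf

Cap-side area A_cap = π/4 × (3.11 in)² = 7.596 in^2
F = P × A_cap = 2190 psi × A_cap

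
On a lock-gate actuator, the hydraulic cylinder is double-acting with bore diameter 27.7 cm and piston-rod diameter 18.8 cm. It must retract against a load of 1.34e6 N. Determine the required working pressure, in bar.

Rod-side annular area A_ann = π/4 × (27.7² − 18.8²) = 325.0 cm^2
Retraction: pressure acts on the annular area.
P = F / A = 1.34e6 N / A

P ≈ 412 bar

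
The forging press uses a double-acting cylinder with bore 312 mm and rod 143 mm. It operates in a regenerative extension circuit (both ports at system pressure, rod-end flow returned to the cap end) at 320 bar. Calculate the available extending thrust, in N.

F ≈ 5.14e5 N

With equal pressure on both faces, forces on the annular region cancel; the net push is pressure × rod cross-section.
Rod cross-section A_rod = π/4 × (143 mm)² = 16060 mm^2
F = P × A_rod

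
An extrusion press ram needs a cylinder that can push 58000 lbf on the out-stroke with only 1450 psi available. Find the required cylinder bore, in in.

D ≈ 7.14 in

Extension force acts on the full piston face: F = P × (π/4)D².
D = √(4F / (πP)) = √(4 × 58000 lbf / (π × 1450 psi))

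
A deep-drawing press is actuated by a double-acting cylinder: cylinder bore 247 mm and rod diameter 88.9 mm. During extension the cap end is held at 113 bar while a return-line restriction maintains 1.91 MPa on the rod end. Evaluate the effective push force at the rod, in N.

F ≈ 4.62e5 N

Cap-side area A_cap = π/4 × (247 mm)² = 47920 mm^2
Rod-side annular area A_ann = π/4 × (247² − 88.9²) = 41710 mm^2
Net thrust = P_cap·A_cap − P_rod·A_ann = 5.415e5 N − 79660 N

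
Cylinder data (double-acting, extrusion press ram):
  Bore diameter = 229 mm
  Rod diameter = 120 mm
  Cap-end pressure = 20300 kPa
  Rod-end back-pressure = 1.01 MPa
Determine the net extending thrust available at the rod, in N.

F ≈ 8.06e5 N

Cap-side area A_cap = π/4 × (229 mm)² = 41190 mm^2
Rod-side annular area A_ann = π/4 × (229² − 120²) = 29880 mm^2
Net thrust = P_cap·A_cap − P_rod·A_ann = 8.361e5 N − 30180 N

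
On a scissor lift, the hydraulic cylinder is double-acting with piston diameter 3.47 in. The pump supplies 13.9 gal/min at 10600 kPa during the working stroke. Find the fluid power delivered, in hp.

W ≈ 12.5 hp

Hydraulic power = P × Q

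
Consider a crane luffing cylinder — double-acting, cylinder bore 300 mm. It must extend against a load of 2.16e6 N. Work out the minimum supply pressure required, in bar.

Cap-side area A_cap = π/4 × (300 mm)² = 70690 mm^2
P = F / A = 2.16e6 N / A

P ≈ 306 bar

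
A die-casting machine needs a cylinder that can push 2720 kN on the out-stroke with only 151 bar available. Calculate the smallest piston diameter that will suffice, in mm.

Extension force acts on the full piston face: F = P × (π/4)D².
D = √(4F / (πP)) = √(4 × 2720 kN / (π × 151 bar))

D ≈ 479 mm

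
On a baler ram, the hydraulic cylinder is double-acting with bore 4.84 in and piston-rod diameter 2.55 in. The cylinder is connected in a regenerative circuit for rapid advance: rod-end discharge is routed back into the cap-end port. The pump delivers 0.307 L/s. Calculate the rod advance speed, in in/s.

v ≈ 3.67 in/s

In regeneration the rod-end outflow joins the pump flow into the cap end, so the net volume the pump must supply per unit advance equals the rod cross-section area.
Rod cross-section A_rod = π/4 × (2.55 in)² = 5.107 in^2
v = Q_pump / A_rod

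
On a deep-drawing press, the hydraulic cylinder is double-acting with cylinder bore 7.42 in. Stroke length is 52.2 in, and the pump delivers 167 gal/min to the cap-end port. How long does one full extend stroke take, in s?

t ≈ 3.51 s

Cap-side area A_cap = π/4 × (7.42 in)² = 43.24 in^2
Swept volume V = A × L; t = V / Q = A·L / Q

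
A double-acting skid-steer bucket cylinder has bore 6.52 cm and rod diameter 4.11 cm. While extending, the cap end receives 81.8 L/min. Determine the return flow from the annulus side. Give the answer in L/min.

Cap-side area A_cap = π/4 × (6.52 cm)² = 33.39 cm^2
Rod-side annular area A_ann = π/4 × (6.52² − 4.11²) = 20.12 cm^2
Piston speed v = Q_in/A_cap; rod-end outflow Q_out = v × A_ann = Q_in × A_ann/A_cap.

Q_out ≈ 49.3 L/min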